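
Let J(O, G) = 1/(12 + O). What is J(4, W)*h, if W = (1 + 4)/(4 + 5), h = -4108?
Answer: -1027/4 ≈ -256.75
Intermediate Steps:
W = 5/9 ≈ 0.55556
J(4, W)*h = -4108/(12 + 4) = -4108/16 = (1/16)*(-4108) = -1027/4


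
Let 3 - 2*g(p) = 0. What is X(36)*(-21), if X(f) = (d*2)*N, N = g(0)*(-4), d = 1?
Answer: 252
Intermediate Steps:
g(p) = 3/2 (g(p) = 3/2 - ½*0 = 3/2 + 0 = 3/2)
N = -6 (N = (3/2)*(-4) = -6)
X(f) = -12 (X(f) = (1*2)*(-6) = 2*(-6) = -12)
X(36)*(-21) = -12*(-21) = 252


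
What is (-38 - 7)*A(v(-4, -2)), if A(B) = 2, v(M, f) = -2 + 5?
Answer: -90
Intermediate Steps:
v(M, f) = 3
(-38 - 7)*A(v(-4, -2)) = (-38 - 7)*2 = -45*2 = -90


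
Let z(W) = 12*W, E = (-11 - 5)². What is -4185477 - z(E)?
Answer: -4188549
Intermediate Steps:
E = 256 (E = (-16)² = 256)
-4185477 - z(E) = -4185477 - 12*256 = -4185477 - 1*3072 = -4185477 - 3072 = -4188549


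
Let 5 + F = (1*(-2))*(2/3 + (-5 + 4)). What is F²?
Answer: 169/9 ≈ 18.778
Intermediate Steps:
F = -13/3 (F = -5 + (1*(-2))*(2/3 + (-5 + 4)) = -5 - 2*(2*(⅓) - 1) = -5 - 2*(⅔ - 1) = -5 - 2*(-⅓) = -5 + ⅔ = -13/3 ≈ -4.3333)
F² = (-13/3)² = 169/9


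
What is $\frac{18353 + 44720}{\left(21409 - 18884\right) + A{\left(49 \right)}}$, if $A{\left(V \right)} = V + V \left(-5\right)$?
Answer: $\frac{63073}{2329} \approx 27.082$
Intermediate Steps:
$A{\left(V \right)} = - 4 V$ ($A{\left(V \right)} = V - 5 V = - 4 V$)
$\frac{18353 + 44720}{\left(21409 - 18884\right) + A{\left(49 \right)}} = \frac{18353 + 44720}{\left(21409 - 18884\right) - 196} = \frac{63073}{\left(21409 - 18884\right) - 196} = \frac{63073}{2525 - 196} = \frac{63073}{2329}$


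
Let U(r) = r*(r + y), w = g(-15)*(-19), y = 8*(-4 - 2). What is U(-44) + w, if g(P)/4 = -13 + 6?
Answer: 4580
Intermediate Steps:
g(P) = -28 (g(P) = 4*(-13 + 6) = 4*(-7) = -28)
y = -48 (y = 8*(-6) = -48)
w = 532 (w = -28*(-19) = 532)
U(r) = r*(-48 + r) (U(r) = r*(r - 48) = r*(-48 + r))
U(-44) + w = -44*(-48 - 44) + 532 = -44*(-92) + 532 = 4048 + 532 = 4580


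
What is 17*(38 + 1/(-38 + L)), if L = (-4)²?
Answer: 14195/22 ≈ 645.23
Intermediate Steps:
L = 16
17*(38 + 1/(-38 + L)) = 17*(38 + 1/(-38 + 16)) = 17*(38 + 1/(-22)) = 17*(38 - 1/22) = 17*(835/22) = 14195/22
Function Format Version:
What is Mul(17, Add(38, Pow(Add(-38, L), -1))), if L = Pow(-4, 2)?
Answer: Rational(14195, 22) ≈ 645.23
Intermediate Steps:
L = 16
Mul(17, Add(38, Pow(Add(-38, L), -1))) = Mul(17, Add(38, Pow(Add(-38, 16), -1))) = Mul(17, Add(38, Pow(-22, -1))) = Mul(17, Add(38, Rational(-1, 22))) = Mul(17, Rational(835, 22)) = Rational(14195, 22)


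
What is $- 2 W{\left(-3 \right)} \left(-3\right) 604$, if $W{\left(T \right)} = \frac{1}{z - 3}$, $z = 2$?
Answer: $-3624$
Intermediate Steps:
$W{\left(T \right)} = -1$ ($W{\left(T \right)} = \frac{1}{2 - 3} = \frac{1}{-1} = -1$)
$- 2 W{\left(-3 \right)} \left(-3\right) 604 = \left(-2\right) \left(-1\right) \left(-3\right) 604 = 2 \left(-3\right) 604 = \left(-6\right) 604 = -3624$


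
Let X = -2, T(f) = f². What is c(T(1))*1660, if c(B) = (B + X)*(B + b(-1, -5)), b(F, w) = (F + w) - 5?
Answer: 16600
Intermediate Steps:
b(F, w) = -5 + F + w
c(B) = (-11 + B)*(-2 + B) (c(B) = (B - 2)*(B + (-5 - 1 - 5)) = (-2 + B)*(B - 11) = (-2 + B)*(-11 + B) = (-11 + B)*(-2 + B))
c(T(1))*1660 = (22 + (1²)² - 13*1²)*1660 = (22 + 1² - 13*1)*1660 = (22 + 1 - 13)*1660 = 10*1660 = 16600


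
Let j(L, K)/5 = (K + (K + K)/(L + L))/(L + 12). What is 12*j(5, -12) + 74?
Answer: 394/17 ≈ 23.176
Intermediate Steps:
j(L, K) = 5*(K + K/L)/(12 + L) (j(L, K) = 5*((K + (K + K)/(L + L))/(L + 12)) = 5*((K + (2*K)/((2*L)))/(12 + L)) = 5*((K + (2*K)*(1/(2*L)))/(12 + L)) = 5*((K + K/L)/(12 + L)) = 5*(K + K/L)/(12 + L))
12*j(5, -12) + 74 = 12*(5*(-12)*(1 + 5)/(5*(12 + 5))) + 74 = 12*(5*(-12)*(1/5)*6/17) + 74 = 12*(5*(-12)*(1/5)*(1/17)*6) + 74 = 12*(-72/17) + 74 = -864/17 + 74 = 394/17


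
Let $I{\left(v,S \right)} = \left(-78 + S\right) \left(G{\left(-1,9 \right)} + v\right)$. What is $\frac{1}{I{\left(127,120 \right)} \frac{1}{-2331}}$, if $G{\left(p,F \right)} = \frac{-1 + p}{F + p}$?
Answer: $- \frac{74}{169} \approx -0.43787$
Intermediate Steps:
$G{\left(p,F \right)} = \frac{-1 + p}{F + p}$
$I{\left(v,S \right)} = \left(-78 + S\right) \left(- \frac{1}{4} + v\right)$ ($I{\left(v,S \right)} = \left(-78 + S\right) \left(\frac{-1 - 1}{9 - 1} + v\right) = \left(-78 + S\right) \left(\frac{1}{8} \left(-2\right) + v\right) = \left(-78 + S\right) \left(- \frac{1}{4} + v\right)$)
$\frac{1}{I{\left(127,120 \right)} \frac{1}{-2331}} = \frac{1}{\left(\frac{39}{2} - 9906 - 30 + 120 \cdot 127\right) \frac{1}{-2331}} = \frac{1}{\left(\frac{39}{2} - 9906 - 30 + 15240\right) \left(- \frac{1}{2331}\right)} = \frac{1}{\frac{10647}{2} \left(- \frac{1}{2331}\right)} = \frac{1}{- \frac{169}{74}} = - \frac{74}{169}$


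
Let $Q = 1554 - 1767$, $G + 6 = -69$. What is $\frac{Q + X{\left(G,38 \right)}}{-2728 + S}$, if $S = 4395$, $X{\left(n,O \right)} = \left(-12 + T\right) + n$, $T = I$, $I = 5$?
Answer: $- \frac{295}{1667} \approx -0.17696$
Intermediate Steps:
$T = 5$
$G = -75$ ($G = -6 - 69 = -75$)
$Q = -213$
$X{\left(n,O \right)} = -7 + n$ ($X{\left(n,O \right)} = \left(-12 + 5\right) + n = -7 + n$)
$\frac{Q + X{\left(G,38 \right)}}{-2728 + S} = \frac{-213 - 82}{-2728 + 4395} = \frac{-213 - 82}{1667} = \left(-295\right) \frac{1}{1667} = - \frac{295}{1667}$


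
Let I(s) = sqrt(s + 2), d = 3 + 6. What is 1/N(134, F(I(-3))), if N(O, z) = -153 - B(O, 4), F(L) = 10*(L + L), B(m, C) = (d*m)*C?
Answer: -1/4977 ≈ -0.00020092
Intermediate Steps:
d = 9
I(s) = sqrt(2 + s)
B(m, C) = 9*C*m (B(m, C) = (9*m)*C = 9*C*m)
F(L) = 20*L (F(L) = 10*(2*L) = 20*L)
N(O, z) = -153 - 36*O (N(O, z) = -153 - 9*4*O = -153 - 36*O)
1/N(134, F(I(-3))) = 1/(-153 - 36*134) = 1/(-153 - 4824) = 1/(-4977) = -1/4977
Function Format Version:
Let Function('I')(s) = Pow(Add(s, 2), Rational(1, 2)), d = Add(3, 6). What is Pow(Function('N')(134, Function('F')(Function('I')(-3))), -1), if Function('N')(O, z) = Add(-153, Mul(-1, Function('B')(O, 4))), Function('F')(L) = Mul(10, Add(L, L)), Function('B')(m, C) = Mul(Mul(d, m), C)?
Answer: Rational(-1, 4977) ≈ -0.00020092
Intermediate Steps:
d = 9
Function('I')(s) = Pow(Add(2, s), Rational(1, 2))
Function('B')(m, C) = Mul(9, C, m) (Function('B')(m, C) = Mul(Mul(9, m), C) = Mul(9, C, m))
Function('F')(L) = Mul(20, L) (Function('F')(L) = Mul(10, Mul(2, L)) = Mul(20, L))
Function('N')(O, z) = Add(-153, Mul(-36, O)) (Function('N')(O, z) = Add(-153, Mul(-1, Mul(9, 4, O))) = Add(-153, Mul(-1, Mul(36, O))) = Add(-153, Mul(-36, O)))
Pow(Function('N')(134, Function('F')(Function('I')(-3))), -1) = Pow(Add(-153, Mul(-36, 134)), -1) = Pow(Add(-153, -4824), -1) = Pow(-4977, -1) = Rational(-1, 4977)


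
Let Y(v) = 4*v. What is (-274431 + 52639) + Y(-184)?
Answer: -222528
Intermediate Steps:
(-274431 + 52639) + Y(-184) = (-274431 + 52639) + 4*(-184) = -221792 - 736 = -222528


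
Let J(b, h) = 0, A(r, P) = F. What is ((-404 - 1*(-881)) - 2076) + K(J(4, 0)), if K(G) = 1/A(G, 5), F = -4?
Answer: -6397/4 ≈ -1599.3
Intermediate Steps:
A(r, P) = -4
K(G) = -1/4 (K(G) = 1/(-4) = -1/4)
((-404 - 1*(-881)) - 2076) + K(J(4, 0)) = ((-404 - 1*(-881)) - 2076) - 1/4 = ((-404 + 881) - 2076) - 1/4 = (477 - 2076) - 1/4 = -1599 - 1/4 = -6397/4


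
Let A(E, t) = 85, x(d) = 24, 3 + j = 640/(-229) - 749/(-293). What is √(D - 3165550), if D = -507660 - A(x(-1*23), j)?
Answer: I*√3673295 ≈ 1916.6*I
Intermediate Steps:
j = -217290/67097 (j = -3 + (640/(-229) - 749/(-293)) = -3 + (640*(-1/229) - 749*(-1/293)) = -3 + (-640/229 + 749/293) = -3 - 15999/67097 = -217290/67097 ≈ -3.2384)
D = -507745 (D = -507660 - 1*85 = -507660 - 85 = -507745)
√(D - 3165550) = √(-507745 - 3165550) = √(-3673295) = I*√3673295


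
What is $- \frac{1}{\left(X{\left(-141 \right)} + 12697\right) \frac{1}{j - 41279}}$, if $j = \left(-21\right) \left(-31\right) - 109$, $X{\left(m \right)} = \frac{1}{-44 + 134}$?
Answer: $\frac{3666330}{1142731} \approx 3.2084$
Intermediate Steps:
$X{\left(m \right)} = \frac{1}{90}$
$j = 542$ ($j = 651 - 109 = 542$)
$- \frac{1}{\left(X{\left(-141 \right)} + 12697\right) \frac{1}{j - 41279}} = - \frac{1}{\left(\frac{1}{90} + 12697\right) \frac{1}{542 - 41279}} = - \frac{1}{\frac{1142731}{90} \frac{1}{-40737}} = - \frac{1}{\frac{1142731}{90} \left(- \frac{1}{40737}\right)} = - \frac{1}{- \frac{1142731}{3666330}} = \left(-1\right) \left(- \frac{3666330}{1142731}\right) = \frac{3666330}{1142731}$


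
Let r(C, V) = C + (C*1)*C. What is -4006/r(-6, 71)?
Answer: -2003/15 ≈ -133.53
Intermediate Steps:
r(C, V) = C + C² (r(C, V) = C + C*C = C + C²)
-4006/r(-6, 71) = -4006*(-1/(6*(1 - 6))) = -4006/((-6*(-5))) = -4006/30 = -4006*1/30 = -2003/15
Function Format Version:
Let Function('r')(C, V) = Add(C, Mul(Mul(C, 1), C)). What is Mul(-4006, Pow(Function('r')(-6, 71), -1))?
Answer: Rational(-2003, 15) ≈ -133.53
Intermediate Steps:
Function('r')(C, V) = Add(C, Pow(C, 2)) (Function('r')(C, V) = Add(C, Mul(C, C)) = Add(C, Pow(C, 2)))
Mul(-4006, Pow(Function('r')(-6, 71), -1)) = Mul(-4006, Pow(Mul(-6, Add(1, -6)), -1)) = Mul(-4006, Pow(Mul(-6, -5), -1)) = Mul(-4006, Pow(30, -1)) = Mul(-4006, Rational(1, 30)) = Rational(-2003, 15)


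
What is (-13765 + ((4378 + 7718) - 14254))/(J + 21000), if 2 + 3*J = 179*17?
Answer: -47769/66041 ≈ -0.72332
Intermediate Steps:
J = 3041/3 (J = -⅔ + (179*17)/3 = -⅔ + (⅓)*3043 = -⅔ + 3043/3 = 3041/3 ≈ 1013.7)
(-13765 + ((4378 + 7718) - 14254))/(J + 21000) = (-13765 + ((4378 + 7718) - 14254))/(3041/3 + 21000) = (-13765 + (12096 - 14254))/(66041/3) = (-13765 - 2158)*(3/66041) = -15923*3/66041 = -47769/66041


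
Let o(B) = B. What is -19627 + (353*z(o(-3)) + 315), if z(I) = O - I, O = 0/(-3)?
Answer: -18253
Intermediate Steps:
O = 0 (O = -⅓*0 = 0)
z(I) = -I (z(I) = 0 - I = -I)
-19627 + (353*z(o(-3)) + 315) = -19627 + (353*(-1*(-3)) + 315) = -19627 + (353*3 + 315) = -19627 + (1059 + 315) = -19627 + 1374 = -18253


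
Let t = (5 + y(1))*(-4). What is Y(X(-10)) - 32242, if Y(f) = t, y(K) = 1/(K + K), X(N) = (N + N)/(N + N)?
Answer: -32264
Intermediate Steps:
X(N) = 1 (X(N) = (2*N)/((2*N)) = (2*N)*(1/(2*N)) = 1)
y(K) = 1/(2*K)
t = -22 (t = (5 + (½)/1)*(-4) = (5 + (½)*1)*(-4) = (5 + ½)*(-4) = (11/2)*(-4) = -22)
Y(f) = -22
Y(X(-10)) - 32242 = -22 - 32242 = -32264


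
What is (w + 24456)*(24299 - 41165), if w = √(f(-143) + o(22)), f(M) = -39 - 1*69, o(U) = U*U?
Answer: -412474896 - 33732*√94 ≈ -4.1280e+8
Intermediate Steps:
o(U) = U²
f(M) = -108 (f(M) = -39 - 69 = -108)
w = 2*√94 (w = √(-108 + 22²) = √(-108 + 484) = √376 = 2*√94 ≈ 19.391)
(w + 24456)*(24299 - 41165) = (2*√94 + 24456)*(24299 - 41165) = (24456 + 2*√94)*(-16866) = -412474896 - 33732*√94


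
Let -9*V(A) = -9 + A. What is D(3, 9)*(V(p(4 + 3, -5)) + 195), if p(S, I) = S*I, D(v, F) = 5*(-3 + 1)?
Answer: -17990/9 ≈ -1998.9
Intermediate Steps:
D(v, F) = -10 (D(v, F) = 5*(-2) = -10)
p(S, I) = I*S
V(A) = 1 - A/9 (V(A) = -(-9 + A)/9 = 1 - A/9)
D(3, 9)*(V(p(4 + 3, -5)) + 195) = -10*((1 - (-5)*(4 + 3)/9) + 195) = -10*((1 - (-5)*7/9) + 195) = -10*((1 - 1/9*(-35)) + 195) = -10*((1 + 35/9) + 195) = -10*(44/9 + 195) = -10*1799/9 = -17990/9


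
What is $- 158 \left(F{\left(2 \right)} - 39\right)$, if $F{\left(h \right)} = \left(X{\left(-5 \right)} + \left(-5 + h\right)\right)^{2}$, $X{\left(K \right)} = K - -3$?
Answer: $2212$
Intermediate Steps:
$X{\left(K \right)} = 3 + K$ ($X{\left(K \right)} = K + 3 = 3 + K$)
$F{\left(h \right)} = \left(-7 + h\right)^{2}$ ($F{\left(h \right)} = \left(\left(3 - 5\right) + \left(-5 + h\right)\right)^{2} = \left(-2 + \left(-5 + h\right)\right)^{2} = \left(-7 + h\right)^{2}$)
$- 158 \left(F{\left(2 \right)} - 39\right) = - 158 \left(\left(-7 + 2\right)^{2} - 39\right) = - 158 \left(\left(-5\right)^{2} - 39\right) = - 158 \left(25 - 39\right) = \left(-158\right) \left(-14\right) = 2212$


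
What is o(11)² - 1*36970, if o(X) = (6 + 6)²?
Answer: -16234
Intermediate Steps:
o(X) = 144 (o(X) = 12² = 144)
o(11)² - 1*36970 = 144² - 1*36970 = 20736 - 36970 = -16234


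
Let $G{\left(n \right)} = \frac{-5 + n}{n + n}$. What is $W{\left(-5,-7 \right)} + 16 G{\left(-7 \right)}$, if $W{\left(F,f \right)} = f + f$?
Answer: $- \frac{2}{7} \approx -0.28571$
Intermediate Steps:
$G{\left(n \right)} = \frac{-5 + n}{2 n}$
$W{\left(F,f \right)} = 2 f$
$W{\left(-5,-7 \right)} + 16 G{\left(-7 \right)} = 2 \left(-7\right) + 16 \frac{-5 - 7}{2 \left(-7\right)} = -14 + 16 \cdot \frac{1}{2} \left(- \frac{1}{7}\right) \left(-12\right) = -14 + 16 \cdot \frac{6}{7} = -14 + \frac{96}{7} = - \frac{2}{7}$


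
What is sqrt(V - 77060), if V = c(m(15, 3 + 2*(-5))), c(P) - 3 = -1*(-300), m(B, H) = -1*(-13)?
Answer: I*sqrt(76757) ≈ 277.05*I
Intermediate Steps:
m(B, H) = 13
c(P) = 303 (c(P) = 3 - 1*(-300) = 3 + 300 = 303)
V = 303
sqrt(V - 77060) = sqrt(303 - 77060) = sqrt(-76757) = I*sqrt(76757)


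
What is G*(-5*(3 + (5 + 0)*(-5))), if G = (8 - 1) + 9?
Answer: 1760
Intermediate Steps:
G = 16 (G = 7 + 9 = 16)
G*(-5*(3 + (5 + 0)*(-5))) = 16*(-5*(3 + (5 + 0)*(-5))) = 16*(-5*(3 + 5*(-5))) = 16*(-5*(3 - 25)) = 16*(-5*(-22)) = 16*110 = 1760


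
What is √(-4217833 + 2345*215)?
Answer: I*√3713658 ≈ 1927.1*I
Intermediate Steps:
√(-4217833 + 2345*215) = √(-4217833 + 504175) = √(-3713658) = I*√3713658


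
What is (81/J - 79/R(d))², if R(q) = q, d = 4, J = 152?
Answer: 8532241/23104 ≈ 369.30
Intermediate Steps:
(81/J - 79/R(d))² = (81/152 - 79/4)² = (-2921/152)² = 8532241/23104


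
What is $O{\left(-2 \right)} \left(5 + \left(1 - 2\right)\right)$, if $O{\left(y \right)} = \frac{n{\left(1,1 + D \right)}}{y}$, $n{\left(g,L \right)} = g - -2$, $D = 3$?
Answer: $-6$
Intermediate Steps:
$n{\left(g,L \right)} = 2 + g$ ($n{\left(g,L \right)} = g + 2 = 2 + g$)
$O{\left(y \right)} = \frac{3}{y}$ ($O{\left(y \right)} = \frac{2 + 1}{y} = \frac{3}{y}$)
$O{\left(-2 \right)} \left(5 + \left(1 - 2\right)\right) = \frac{3}{-2} \left(5 + \left(1 - 2\right)\right) = 3 \left(- \frac{1}{2}\right) \left(5 - 1\right) = \left(- \frac{3}{2}\right) 4 = -6$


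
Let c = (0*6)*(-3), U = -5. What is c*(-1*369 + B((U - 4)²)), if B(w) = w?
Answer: 0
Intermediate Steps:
c = 0 (c = 0*(-3) = 0)
c*(-1*369 + B((U - 4)²)) = 0*(-1*369 + (-5 - 4)²) = 0*(-369 + (-9)²) = 0*(-369 + 81) = 0*(-288) = 0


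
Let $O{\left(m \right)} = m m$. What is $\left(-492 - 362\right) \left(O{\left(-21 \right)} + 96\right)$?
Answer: $-458598$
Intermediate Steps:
$O{\left(m \right)} = m^{2}$
$\left(-492 - 362\right) \left(O{\left(-21 \right)} + 96\right) = \left(-492 - 362\right) \left(\left(-21\right)^{2} + 96\right) = - 854 \left(441 + 96\right) = \left(-854\right) 537 = -458598$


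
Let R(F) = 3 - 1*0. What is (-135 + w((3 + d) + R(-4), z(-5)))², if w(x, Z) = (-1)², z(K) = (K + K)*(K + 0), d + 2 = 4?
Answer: 17956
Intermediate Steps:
d = 2 (d = -2 + 4 = 2)
R(F) = 3 (R(F) = 3 + 0 = 3)
z(K) = 2*K² (z(K) = (2*K)*K = 2*K²)
w(x, Z) = 1
(-135 + w((3 + d) + R(-4), z(-5)))² = (-135 + 1)² = (-134)² = 17956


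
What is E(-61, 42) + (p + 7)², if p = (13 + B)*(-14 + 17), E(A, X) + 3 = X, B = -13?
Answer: 88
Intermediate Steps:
E(A, X) = -3 + X
p = 0 (p = (13 - 13)*(-14 + 17) = 0*3 = 0)
E(-61, 42) + (p + 7)² = (-3 + 42) + (0 + 7)² = 39 + 7² = 39 + 49 = 88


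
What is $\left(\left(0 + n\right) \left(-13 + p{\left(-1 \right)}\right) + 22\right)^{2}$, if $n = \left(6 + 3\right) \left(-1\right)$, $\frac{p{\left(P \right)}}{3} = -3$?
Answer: $48400$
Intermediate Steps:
$p{\left(P \right)} = -9$ ($p{\left(P \right)} = 3 \left(-3\right) = -9$)
$n = -9$ ($n = 9 \left(-1\right) = -9$)
$\left(\left(0 + n\right) \left(-13 + p{\left(-1 \right)}\right) + 22\right)^{2} = \left(\left(0 - 9\right) \left(-13 - 9\right) + 22\right)^{2} = \left(\left(-9\right) \left(-22\right) + 22\right)^{2} = \left(198 + 22\right)^{2} = 220^{2} = 48400$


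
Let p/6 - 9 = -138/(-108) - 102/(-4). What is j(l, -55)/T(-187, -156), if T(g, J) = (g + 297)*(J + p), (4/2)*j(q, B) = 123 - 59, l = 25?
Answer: 3/605 ≈ 0.0049587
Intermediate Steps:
j(q, B) = 32 (j(q, B) = (123 - 59)/2 = (1/2)*64 = 32)
p = 644/3 (p = 54 + 6*(-138/(-108) - 102/(-4)) = 54 + 6*(-138*(-1/108) - 102*(-1/4)) = 54 + 6*(23/18 + 51/2) = 54 + 6*(241/9) = 54 + 482/3 = 644/3 ≈ 214.67)
T(g, J) = (297 + g)*(644/3 + J) (T(g, J) = (g + 297)*(J + 644/3) = (297 + g)*(644/3 + J))
j(l, -55)/T(-187, -156) = 32/(63756 + 297*(-156) + (644/3)*(-187) - 156*(-187)) = 32/(63756 - 46332 - 120428/3 + 29172) = 32/(19360/3) = 32*(3/19360) = 3/605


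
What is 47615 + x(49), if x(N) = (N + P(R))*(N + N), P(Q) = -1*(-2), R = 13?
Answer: 52613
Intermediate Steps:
P(Q) = 2
x(N) = 2*N*(2 + N) (x(N) = (N + 2)*(N + N) = (2 + N)*(2*N) = 2*N*(2 + N))
47615 + x(49) = 47615 + 2*49*(2 + 49) = 47615 + 2*49*51 = 47615 + 4998 = 52613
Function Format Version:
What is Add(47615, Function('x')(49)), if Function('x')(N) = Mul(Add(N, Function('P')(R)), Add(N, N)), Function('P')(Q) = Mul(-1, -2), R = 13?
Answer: 52613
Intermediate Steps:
Function('P')(Q) = 2
Function('x')(N) = Mul(2, N, Add(2, N)) (Function('x')(N) = Mul(Add(N, 2), Add(N, N)) = Mul(Add(2, N), Mul(2, N)) = Mul(2, N, Add(2, N)))
Add(47615, Function('x')(49)) = Add(47615, Mul(2, 49, Add(2, 49))) = Add(47615, Mul(2, 49, 51)) = Add(47615, 4998) = 52613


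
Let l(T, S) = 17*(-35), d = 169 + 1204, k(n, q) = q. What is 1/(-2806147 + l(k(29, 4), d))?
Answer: -1/2806742 ≈ -3.5628e-7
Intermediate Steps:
d = 1373
l(T, S) = -595
1/(-2806147 + l(k(29, 4), d)) = 1/(-2806147 - 595) = 1/(-2806742) = -1/2806742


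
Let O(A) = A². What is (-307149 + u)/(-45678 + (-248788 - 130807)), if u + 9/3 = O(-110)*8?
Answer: 210352/425273 ≈ 0.49463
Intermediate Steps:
u = 96797 (u = -3 + (-110)²*8 = -3 + 12100*8 = -3 + 96800 = 96797)
(-307149 + u)/(-45678 + (-248788 - 130807)) = (-307149 + 96797)/(-45678 + (-248788 - 130807)) = -210352/(-45678 - 379595) = -210352/(-425273) = -210352*(-1/425273) = 210352/425273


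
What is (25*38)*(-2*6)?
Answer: -11400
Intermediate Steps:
(25*38)*(-2*6) = 950*(-12) = -11400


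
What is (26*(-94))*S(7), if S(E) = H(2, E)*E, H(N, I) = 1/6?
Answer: -8554/3 ≈ -2851.3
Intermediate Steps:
H(N, I) = ⅙
S(E) = E/6
(26*(-94))*S(7) = (26*(-94))*((⅙)*7) = -2444*7/6 = -8554/3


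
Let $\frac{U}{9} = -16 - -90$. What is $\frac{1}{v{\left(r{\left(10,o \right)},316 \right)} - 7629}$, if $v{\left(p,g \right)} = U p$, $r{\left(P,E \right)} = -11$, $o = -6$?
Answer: $- \frac{1}{14955} \approx -6.6867 \cdot 10^{-5}$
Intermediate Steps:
$U = 666$ ($U = 9 \left(-16 - -90\right) = 9 \left(-16 + 90\right) = 9 \cdot 74 = 666$)
$v{\left(p,g \right)} = 666 p$
$\frac{1}{v{\left(r{\left(10,o \right)},316 \right)} - 7629} = \frac{1}{666 \left(-11\right) - 7629} = \frac{1}{-7326 - 7629} = \frac{1}{-14955} = - \frac{1}{14955}$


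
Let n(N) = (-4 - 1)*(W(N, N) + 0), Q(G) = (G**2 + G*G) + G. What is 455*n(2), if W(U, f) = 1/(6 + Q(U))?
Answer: -2275/16 ≈ -142.19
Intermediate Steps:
Q(G) = G + 2*G**2 (Q(G) = (G**2 + G**2) + G = 2*G**2 + G = G + 2*G**2)
W(U, f) = 1/(6 + U*(1 + 2*U))
n(N) = -5/(6 + N*(1 + 2*N)) (n(N) = (-4 - 1)*(1/(6 + N*(1 + 2*N)) + 0) = -5/(6 + N*(1 + 2*N)))
455*n(2) = 455*(-5/(6 + 2*(1 + 2*2))) = 455*(-5/(6 + 2*(1 + 4))) = 455*(-5/(6 + 2*5)) = 455*(-5/(6 + 10)) = 455*(-5/16) = -2275/16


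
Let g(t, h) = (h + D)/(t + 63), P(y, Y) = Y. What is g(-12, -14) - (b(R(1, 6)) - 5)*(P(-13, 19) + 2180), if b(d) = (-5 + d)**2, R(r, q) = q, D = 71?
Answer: 149551/17 ≈ 8797.1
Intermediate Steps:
g(t, h) = (71 + h)/(63 + t) (g(t, h) = (h + 71)/(t + 63) = (71 + h)/(63 + t))
g(-12, -14) - (b(R(1, 6)) - 5)*(P(-13, 19) + 2180) = (71 - 14)/(63 - 12) - ((-5 + 6)**2 - 5)*(19 + 2180) = 57/51 - (1**2 - 5)*2199 = (1/51)*57 - (1 - 5)*2199 = 19/17 - (-4)*2199 = 19/17 - 1*(-8796) = 19/17 + 8796 = 149551/17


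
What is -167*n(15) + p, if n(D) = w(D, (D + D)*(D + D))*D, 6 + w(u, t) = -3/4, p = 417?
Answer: 69303/4 ≈ 17326.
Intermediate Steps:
w(u, t) = -27/4 (w(u, t) = -6 - 3/4 = -6 - 3*¼ = -6 - ¾ = -27/4)
n(D) = -27*D/4
-167*n(15) + p = -(-4509)*15/4 + 417 = -167*(-405/4) + 417 = 67635/4 + 417 = 69303/4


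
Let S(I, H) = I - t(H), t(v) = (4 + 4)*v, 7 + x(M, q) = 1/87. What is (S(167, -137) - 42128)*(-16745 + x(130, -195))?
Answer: 59557590895/87 ≈ 6.8457e+8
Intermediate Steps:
x(M, q) = -608/87 (x(M, q) = -7 + 1/87 = -608/87)
t(v) = 8*v
S(I, H) = I - 8*H
(S(167, -137) - 42128)*(-16745 + x(130, -195)) = ((167 - 8*(-137)) - 42128)*(-16745 - 608/87) = ((167 + 1096) - 42128)*(-1457423/87) = (1263 - 42128)*(-1457423/87) = -40865*(-1457423/87) = 59557590895/87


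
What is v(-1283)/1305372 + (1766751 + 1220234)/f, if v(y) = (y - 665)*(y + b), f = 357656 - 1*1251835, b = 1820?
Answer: -402875481252/97269685799 ≈ -4.1418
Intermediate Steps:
f = -894179 (f = 357656 - 1251835 = -894179)
v(y) = (-665 + y)*(1820 + y) (v(y) = (y - 665)*(y + 1820) = (-665 + y)*(1820 + y))
v(-1283)/1305372 + (1766751 + 1220234)/f = (-1210300 + (-1283)**2 + 1155*(-1283))/1305372 + (1766751 + 1220234)/(-894179) = (-1210300 + 1646089 - 1481865)*(1/1305372) + 2986985*(-1/894179) = -1046076*1/1305372 - 2986985/894179 = -87173/108781 - 2986985/894179 = -402875481252/97269685799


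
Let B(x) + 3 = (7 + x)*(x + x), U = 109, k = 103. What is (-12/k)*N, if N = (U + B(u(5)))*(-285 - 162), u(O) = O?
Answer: 1212264/103 ≈ 11770.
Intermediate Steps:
B(x) = -3 + 2*x*(7 + x) (B(x) = -3 + (7 + x)*(x + x) = -3 + (7 + x)*(2*x) = -3 + 2*x*(7 + x))
N = -101022 (N = (109 + (-3 + 2*5² + 14*5))*(-285 - 162) = (109 + (-3 + 2*25 + 70))*(-447) = (109 + (-3 + 50 + 70))*(-447) = (109 + 117)*(-447) = 226*(-447) = -101022)
(-12/k)*N = -12/103*(-101022) = 1212264/103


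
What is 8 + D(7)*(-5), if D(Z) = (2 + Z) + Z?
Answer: -72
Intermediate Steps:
D(Z) = 2 + 2*Z
8 + D(7)*(-5) = 8 + (2 + 2*7)*(-5) = 8 + (2 + 14)*(-5) = 8 + 16*(-5) = 8 - 80 = -72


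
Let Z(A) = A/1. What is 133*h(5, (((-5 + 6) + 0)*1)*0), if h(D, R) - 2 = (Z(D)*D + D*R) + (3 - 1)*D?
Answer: 4921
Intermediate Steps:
Z(A) = A (Z(A) = A*1 = A)
h(D, R) = 2 + D² + 2*D + D*R (h(D, R) = 2 + ((D*D + D*R) + (3 - 1)*D) = 2 + ((D² + D*R) + 2*D) = 2 + (D² + 2*D + D*R) = 2 + D² + 2*D + D*R)
133*h(5, (((-5 + 6) + 0)*1)*0) = 133*(2 + 5² + 2*5 + 5*((((-5 + 6) + 0)*1)*0)) = 133*(2 + 25 + 10 + 5*(((1 + 0)*1)*0)) = 133*(2 + 25 + 10 + 5*((1*1)*0)) = 133*(2 + 25 + 10 + 5*(1*0)) = 133*(2 + 25 + 10 + 5*0) = 133*(2 + 25 + 10 + 0) = 133*37 = 4921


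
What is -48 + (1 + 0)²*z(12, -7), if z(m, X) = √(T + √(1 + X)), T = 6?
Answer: -48 + √(6 + I*√6) ≈ -45.502 + 0.49028*I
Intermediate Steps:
z(m, X) = √(6 + √(1 + X))
-48 + (1 + 0)²*z(12, -7) = -48 + (1 + 0)²*√(6 + √(1 - 7)) = -48 + 1²*√(6 + √(-6)) = -48 + 1*√(6 + I*√6) = -48 + √(6 + I*√6)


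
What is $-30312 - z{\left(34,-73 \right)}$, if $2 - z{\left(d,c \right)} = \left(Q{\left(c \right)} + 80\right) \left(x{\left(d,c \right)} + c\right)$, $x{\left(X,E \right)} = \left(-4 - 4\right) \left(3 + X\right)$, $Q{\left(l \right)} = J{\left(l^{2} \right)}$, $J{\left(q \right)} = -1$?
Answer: $-59465$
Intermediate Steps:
$Q{\left(l \right)} = -1$
$x{\left(X,E \right)} = -24 - 8 X$ ($x{\left(X,E \right)} = - 8 \left(3 + X\right) = -24 - 8 X$)
$z{\left(d,c \right)} = 1898 - 79 c + 632 d$ ($z{\left(d,c \right)} = 2 - \left(-1 + 80\right) \left(\left(-24 - 8 d\right) + c\right) = 2 - 79 \left(-24 + c - 8 d\right) = 2 - \left(-1896 - 632 d + 79 c\right) = 2 + \left(1896 - 79 c + 632 d\right) = 1898 - 79 c + 632 d$)
$-30312 - z{\left(34,-73 \right)} = -30312 - \left(1898 - -5767 + 632 \cdot 34\right) = -30312 - \left(1898 + 5767 + 21488\right) = -30312 - 29153 = -59465$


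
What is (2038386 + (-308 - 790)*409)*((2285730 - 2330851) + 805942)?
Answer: 1209175858584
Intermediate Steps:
(2038386 + (-308 - 790)*409)*((2285730 - 2330851) + 805942) = (2038386 - 1098*409)*(-45121 + 805942) = (2038386 - 449082)*760821 = 1589304*760821 = 1209175858584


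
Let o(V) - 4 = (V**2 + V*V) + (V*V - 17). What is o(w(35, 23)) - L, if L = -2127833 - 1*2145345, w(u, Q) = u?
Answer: 4276840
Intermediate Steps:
L = -4273178 (L = -2127833 - 2145345 = -4273178)
o(V) = -13 + 3*V**2 (o(V) = 4 + ((V**2 + V*V) + (V*V - 17)) = 4 + ((V**2 + V**2) + (V**2 - 17)) = 4 + (2*V**2 + (-17 + V**2)) = 4 + (-17 + 3*V**2) = -13 + 3*V**2)
o(w(35, 23)) - L = (-13 + 3*35**2) - 1*(-4273178) = (-13 + 3*1225) + 4273178 = (-13 + 3675) + 4273178 = 3662 + 4273178 = 4276840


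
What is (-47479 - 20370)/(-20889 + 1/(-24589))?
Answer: 1668339061/513639622 ≈ 3.2481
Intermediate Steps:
(-47479 - 20370)/(-20889 + 1/(-24589)) = -67849/(-20889 - 1/24589) = -67849/(-513639622/24589) = -67849*(-24589/513639622) = 1668339061/513639622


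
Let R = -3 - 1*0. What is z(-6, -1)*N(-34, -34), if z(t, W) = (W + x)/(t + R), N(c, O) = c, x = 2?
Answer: 34/9 ≈ 3.7778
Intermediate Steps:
R = -3 (R = -3 + 0 = -3)
z(t, W) = (2 + W)/(-3 + t) (z(t, W) = (W + 2)/(t - 3) = (2 + W)/(-3 + t))
z(-6, -1)*N(-34, -34) = ((2 - 1)/(-3 - 6))*(-34) = (1/(-9))*(-34) = -⅑*1*(-34) = -⅑*(-34) = 34/9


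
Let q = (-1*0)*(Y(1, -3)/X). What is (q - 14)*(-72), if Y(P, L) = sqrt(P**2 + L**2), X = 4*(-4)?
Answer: 1008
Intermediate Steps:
X = -16
Y(P, L) = sqrt(L**2 + P**2)
q = 0 (q = (-1*0)*(sqrt((-3)**2 + 1**2)/(-16)) = 0*(sqrt(9 + 1)*(-1/16)) = 0*(sqrt(10)*(-1/16)) = 0*(-sqrt(10)/16) = 0)
(q - 14)*(-72) = (0 - 14)*(-72) = -14*(-72) = 1008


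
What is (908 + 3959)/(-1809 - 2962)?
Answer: -4867/4771 ≈ -1.0201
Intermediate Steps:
(908 + 3959)/(-1809 - 2962) = 4867/(-4771) = 4867*(-1/4771) = -4867/4771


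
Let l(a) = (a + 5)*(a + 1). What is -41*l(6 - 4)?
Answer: -861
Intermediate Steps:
l(a) = (1 + a)*(5 + a) (l(a) = (5 + a)*(1 + a) = (1 + a)*(5 + a))
-41*l(6 - 4) = -41*(5 + (6 - 4)² + 6*(6 - 4)) = -41*(5 + 2² + 6*2) = -41*(5 + 4 + 12) = -41*21 = -861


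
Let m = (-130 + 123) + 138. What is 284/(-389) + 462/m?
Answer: 142514/50959 ≈ 2.7966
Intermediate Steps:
m = 131 (m = -7 + 138 = 131)
284/(-389) + 462/m = 284/(-389) + 462/131 = 284*(-1/389) + 462*(1/131) = -284/389 + 462/131 = 142514/50959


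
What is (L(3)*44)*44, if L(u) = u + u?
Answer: 11616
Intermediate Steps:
L(u) = 2*u
(L(3)*44)*44 = ((2*3)*44)*44 = (6*44)*44 = 264*44 = 11616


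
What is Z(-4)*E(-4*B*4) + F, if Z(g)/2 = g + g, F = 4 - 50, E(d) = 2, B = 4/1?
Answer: -78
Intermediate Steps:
B = 4 (B = 4*1 = 4)
F = -46
Z(g) = 4*g (Z(g) = 2*(g + g) = 2*(2*g) = 4*g)
Z(-4)*E(-4*B*4) + F = (4*(-4))*2 - 46 = -16*2 - 46 = -32 - 46 = -78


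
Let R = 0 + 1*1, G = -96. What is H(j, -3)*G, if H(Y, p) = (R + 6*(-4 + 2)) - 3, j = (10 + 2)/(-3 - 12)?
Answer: 1344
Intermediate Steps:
j = -4/5 (j = 12/(-15) = 12*(-1/15) = -4/5 ≈ -0.80000)
R = 1 (R = 0 + 1 = 1)
H(Y, p) = -14 (H(Y, p) = (1 + 6*(-4 + 2)) - 3 = (1 + 6*(-2)) - 3 = (1 - 12) - 3 = -11 - 3 = -14)
H(j, -3)*G = -14*(-96) = 1344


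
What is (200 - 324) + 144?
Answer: 20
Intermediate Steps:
(200 - 324) + 144 = -124 + 144 = 20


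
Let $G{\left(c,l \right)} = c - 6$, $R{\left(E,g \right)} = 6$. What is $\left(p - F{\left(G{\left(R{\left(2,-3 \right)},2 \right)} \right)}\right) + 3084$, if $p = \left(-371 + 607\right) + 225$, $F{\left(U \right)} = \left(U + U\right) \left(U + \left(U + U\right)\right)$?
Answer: $3545$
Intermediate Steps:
$G{\left(c,l \right)} = -6 + c$ ($G{\left(c,l \right)} = c - 6 = -6 + c$)
$F{\left(U \right)} = 6 U^{2}$ ($F{\left(U \right)} = 2 U \left(U + 2 U\right) = 2 U 3 U = 6 U^{2}$)
$p = 461$ ($p = 236 + 225 = 461$)
$\left(p - F{\left(G{\left(R{\left(2,-3 \right)},2 \right)} \right)}\right) + 3084 = \left(461 - 6 \left(-6 + 6\right)^{2}\right) + 3084 = \left(461 - 6 \cdot 0^{2}\right) + 3084 = \left(461 - 6 \cdot 0\right) + 3084 = \left(461 - 0\right) + 3084 = \left(461 + 0\right) + 3084 = 461 + 3084 = 3545$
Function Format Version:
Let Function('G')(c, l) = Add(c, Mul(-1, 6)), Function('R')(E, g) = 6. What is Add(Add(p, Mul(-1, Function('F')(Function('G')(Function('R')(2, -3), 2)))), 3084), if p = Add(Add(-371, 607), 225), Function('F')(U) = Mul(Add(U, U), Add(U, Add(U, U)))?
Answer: 3545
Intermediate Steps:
Function('G')(c, l) = Add(-6, c) (Function('G')(c, l) = Add(c, -6) = Add(-6, c))
Function('F')(U) = Mul(6, Pow(U, 2)) (Function('F')(U) = Mul(Mul(2, U), Add(U, Mul(2, U))) = Mul(Mul(2, U), Mul(3, U)) = Mul(6, Pow(U, 2)))
p = 461 (p = Add(236, 225) = 461)
Add(Add(p, Mul(-1, Function('F')(Function('G')(Function('R')(2, -3), 2)))), 3084) = Add(Add(461, Mul(-1, Mul(6, Pow(Add(-6, 6), 2)))), 3084) = Add(Add(461, Mul(-1, Mul(6, Pow(0, 2)))), 3084) = Add(Add(461, Mul(-1, Mul(6, 0))), 3084) = Add(Add(461, Mul(-1, 0)), 3084) = Add(Add(461, 0), 3084) = Add(461, 3084) = 3545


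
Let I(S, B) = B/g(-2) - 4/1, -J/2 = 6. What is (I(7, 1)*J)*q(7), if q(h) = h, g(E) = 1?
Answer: 252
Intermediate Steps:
J = -12 (J = -2*6 = -12)
I(S, B) = -4 + B (I(S, B) = B/1 - 4/1 = B*1 - 4*1 = B - 4 = -4 + B)
(I(7, 1)*J)*q(7) = ((-4 + 1)*(-12))*7 = -3*(-12)*7 = 36*7 = 252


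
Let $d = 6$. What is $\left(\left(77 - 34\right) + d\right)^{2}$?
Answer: $2401$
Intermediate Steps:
$\left(\left(77 - 34\right) + d\right)^{2} = \left(\left(77 - 34\right) + 6\right)^{2} = \left(43 + 6\right)^{2} = 49^{2} = 2401$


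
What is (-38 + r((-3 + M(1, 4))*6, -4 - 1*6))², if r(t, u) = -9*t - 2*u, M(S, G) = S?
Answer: 8100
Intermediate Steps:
(-38 + r((-3 + M(1, 4))*6, -4 - 1*6))² = (-38 + (-9*(-3 + 1)*6 - 2*(-4 - 1*6)))² = (-38 + (-(-18)*6 - 2*(-4 - 6)))² = (-38 + (-9*(-12) - 2*(-10)))² = (-38 + (108 + 20))² = (-38 + 128)² = 90² = 8100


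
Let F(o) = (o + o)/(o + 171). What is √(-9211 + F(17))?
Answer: I*√81386798/94 ≈ 95.973*I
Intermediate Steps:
F(o) = 2*o/(171 + o) (F(o) = (2*o)/(171 + o) = 2*o/(171 + o))
√(-9211 + F(17)) = √(-9211 + 2*17/(171 + 17)) = √(-9211 + 2*17/188) = √(-9211 + 2*17*(1/188)) = √(-9211 + 17/94) = √(-865817/94) = I*√81386798/94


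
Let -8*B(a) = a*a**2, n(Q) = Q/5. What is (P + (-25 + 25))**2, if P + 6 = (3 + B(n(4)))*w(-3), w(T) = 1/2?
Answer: 1283689/62500 ≈ 20.539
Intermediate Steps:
w(T) = 1/2
n(Q) = Q/5 (n(Q) = Q*(1/5) = Q/5)
B(a) = -a**3/8 (B(a) = -a*a**2/8 = -a**3/8)
P = -1133/250 (P = -6 + (3 - ((1/5)*4)**3/8)*(1/2) = -6 + (3 - (4/5)**3/8)*(1/2) = -6 + (3 - 1/8*64/125)*(1/2) = -6 + (3 - 8/125)*(1/2) = -6 + (367/125)*(1/2) = -6 + 367/250 = -1133/250 ≈ -4.5320)
(P + (-25 + 25))**2 = (-1133/250 + (-25 + 25))**2 = (-1133/250 + 0)**2 = (-1133/250)**2 = 1283689/62500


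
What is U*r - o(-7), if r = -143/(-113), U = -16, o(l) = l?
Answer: -1497/113 ≈ -13.248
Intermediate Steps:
r = 143/113 (r = -143*(-1/113) = 143/113 ≈ 1.2655)
U*r - o(-7) = -16*143/113 - 1*(-7) = -2288/113 + 7 = -1497/113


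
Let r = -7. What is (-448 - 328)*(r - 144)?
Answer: 117176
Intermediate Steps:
(-448 - 328)*(r - 144) = (-448 - 328)*(-7 - 144) = -776*(-151) = 117176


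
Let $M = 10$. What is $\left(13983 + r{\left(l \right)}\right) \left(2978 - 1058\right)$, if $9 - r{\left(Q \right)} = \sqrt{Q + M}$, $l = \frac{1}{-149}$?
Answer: $26864640 - \frac{1920 \sqrt{221861}}{149} \approx 2.6859 \cdot 10^{7}$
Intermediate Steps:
$l = - \frac{1}{149} \approx -0.0067114$
$r{\left(Q \right)} = 9 - \sqrt{10 + Q}$ ($r{\left(Q \right)} = 9 - \sqrt{Q + 10} = 9 - \sqrt{10 + Q}$)
$\left(13983 + r{\left(l \right)}\right) \left(2978 - 1058\right) = \left(13983 + \left(9 - \sqrt{10 - \frac{1}{149}}\right)\right) \left(2978 - 1058\right) = \left(13983 + \left(9 - \sqrt{\frac{1489}{149}}\right)\right) 1920 = \left(13983 + \left(9 - \frac{\sqrt{221861}}{149}\right)\right) 1920 = \left(13992 - \frac{\sqrt{221861}}{149}\right) 1920 = 26864640 - \frac{1920 \sqrt{221861}}{149}$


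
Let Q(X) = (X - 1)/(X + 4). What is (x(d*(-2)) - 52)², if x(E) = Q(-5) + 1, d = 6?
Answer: 2025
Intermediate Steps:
Q(X) = (-1 + X)/(4 + X)
x(E) = 7 (x(E) = (-1 - 5)/(4 - 5) + 1 = -6/(-1) + 1 = -1*(-6) + 1 = 6 + 1 = 7)
(x(d*(-2)) - 52)² = (7 - 52)² = (-45)² = 2025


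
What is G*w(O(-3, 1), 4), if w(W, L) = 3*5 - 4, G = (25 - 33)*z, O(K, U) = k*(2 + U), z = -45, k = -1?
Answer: 3960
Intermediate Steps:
O(K, U) = -2 - U (O(K, U) = -(2 + U) = -2 - U)
G = 360 (G = (25 - 33)*(-45) = -8*(-45) = 360)
w(W, L) = 11 (w(W, L) = 15 - 4 = 11)
G*w(O(-3, 1), 4) = 360*11 = 3960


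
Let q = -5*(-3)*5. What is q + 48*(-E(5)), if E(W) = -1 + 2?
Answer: 27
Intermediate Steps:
E(W) = 1
q = 75 (q = 15*5 = 75)
q + 48*(-E(5)) = 75 + 48*(-1*1) = 75 + 48*(-1) = 75 - 48 = 27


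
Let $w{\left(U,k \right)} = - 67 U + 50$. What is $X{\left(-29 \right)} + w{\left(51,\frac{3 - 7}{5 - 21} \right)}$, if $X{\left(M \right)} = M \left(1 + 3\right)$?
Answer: $-3483$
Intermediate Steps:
$X{\left(M \right)} = 4 M$ ($X{\left(M \right)} = M 4 = 4 M$)
$w{\left(U,k \right)} = 50 - 67 U$
$X{\left(-29 \right)} + w{\left(51,\frac{3 - 7}{5 - 21} \right)} = 4 \left(-29\right) + \left(50 - 3417\right) = -116 + \left(50 - 3417\right) = -116 - 3367 = -3483$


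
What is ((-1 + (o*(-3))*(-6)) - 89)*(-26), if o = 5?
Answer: 0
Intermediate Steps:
((-1 + (o*(-3))*(-6)) - 89)*(-26) = ((-1 + (5*(-3))*(-6)) - 89)*(-26) = ((-1 - 15*(-6)) - 89)*(-26) = ((-1 + 90) - 89)*(-26) = (89 - 89)*(-26) = 0*(-26) = 0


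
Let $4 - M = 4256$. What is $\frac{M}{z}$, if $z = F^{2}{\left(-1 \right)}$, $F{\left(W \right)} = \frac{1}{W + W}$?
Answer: $-17008$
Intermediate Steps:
$M = -4252$ ($M = 4 - 4256 = -4252$)
$F{\left(W \right)} = \frac{1}{2 W}$
$z = \frac{1}{4}$ ($z = \left(\frac{1}{2 \left(-1\right)}\right)^{2} = \left(\frac{1}{2} \left(-1\right)\right)^{2} = \left(- \frac{1}{2}\right)^{2} = \frac{1}{4} \approx 0.25$)
$\frac{M}{z} = - 4252 \frac{1}{\frac{1}{4}} = \left(-4252\right) 4 = -17008$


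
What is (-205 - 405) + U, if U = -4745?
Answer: -5355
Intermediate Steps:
(-205 - 405) + U = (-205 - 405) - 4745 = -610 - 4745 = -5355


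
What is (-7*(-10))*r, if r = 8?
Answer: 560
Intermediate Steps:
(-7*(-10))*r = -7*(-10)*8 = 70*8 = 560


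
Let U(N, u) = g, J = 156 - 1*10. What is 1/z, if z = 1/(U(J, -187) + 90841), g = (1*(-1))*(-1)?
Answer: 90842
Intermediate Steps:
J = 146 (J = 156 - 10 = 146)
g = 1 (g = -1*(-1) = 1)
U(N, u) = 1
z = 1/90842 (z = 1/(1 + 90841) = 1/90842 ≈ 1.1008e-5)
1/z = 1/(1/90842) = 90842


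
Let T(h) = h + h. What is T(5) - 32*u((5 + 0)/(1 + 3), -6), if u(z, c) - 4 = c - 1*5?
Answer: 234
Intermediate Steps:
u(z, c) = -1 + c (u(z, c) = 4 + (c - 1*5) = 4 + (c - 5) = 4 + (-5 + c) = -1 + c)
T(h) = 2*h
T(5) - 32*u((5 + 0)/(1 + 3), -6) = 2*5 - 32*(-1 - 6) = 10 - 32*(-7) = 10 + 224 = 234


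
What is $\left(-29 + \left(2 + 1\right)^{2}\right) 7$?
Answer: $-140$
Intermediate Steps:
$\left(-29 + \left(2 + 1\right)^{2}\right) 7 = \left(-29 + 3^{2}\right) 7 = \left(-29 + 9\right) 7 = \left(-20\right) 7 = -140$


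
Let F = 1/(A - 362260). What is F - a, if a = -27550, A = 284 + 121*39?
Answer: 9842430349/357257 ≈ 27550.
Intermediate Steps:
A = 5003 (A = 284 + 4719 = 5003)
F = -1/357257 (F = 1/(5003 - 362260) = 1/(-357257) = -1/357257 ≈ -2.7991e-6)
F - a = -1/357257 - 1*(-27550) = -1/357257 + 27550 = 9842430349/357257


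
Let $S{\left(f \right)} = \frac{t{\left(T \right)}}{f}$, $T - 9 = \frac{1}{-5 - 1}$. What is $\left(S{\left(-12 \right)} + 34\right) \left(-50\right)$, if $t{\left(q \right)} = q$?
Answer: $- \frac{59875}{36} \approx -1663.2$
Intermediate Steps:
$T = \frac{53}{6}$ ($T = 9 + \frac{1}{-5 - 1} = 9 + \frac{1}{-6} = 9 - \frac{1}{6} = \frac{53}{6} \approx 8.8333$)
$S{\left(f \right)} = \frac{53}{6 f}$
$\left(S{\left(-12 \right)} + 34\right) \left(-50\right) = \left(\frac{53}{6 \left(-12\right)} + 34\right) \left(-50\right) = \left(\frac{53}{6} \left(- \frac{1}{12}\right) + 34\right) \left(-50\right) = \left(- \frac{53}{72} + 34\right) \left(-50\right) = \frac{2395}{72} \left(-50\right) = - \frac{59875}{36}$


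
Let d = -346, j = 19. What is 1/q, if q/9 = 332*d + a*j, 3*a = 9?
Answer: -1/1033335 ≈ -9.6774e-7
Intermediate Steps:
a = 3 (a = (⅓)*9 = 3)
q = -1033335 (q = 9*(332*(-346) + 3*19) = 9*(-114872 + 57) = 9*(-114815) = -1033335)
1/q = 1/(-1033335) = -1/1033335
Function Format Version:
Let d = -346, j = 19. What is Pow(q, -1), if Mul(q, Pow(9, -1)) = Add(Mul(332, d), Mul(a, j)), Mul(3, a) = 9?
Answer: Rational(-1, 1033335) ≈ -9.6774e-7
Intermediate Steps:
a = 3 (a = Mul(Rational(1, 3), 9) = 3)
q = -1033335 (q = Mul(9, Add(Mul(332, -346), Mul(3, 19))) = Mul(9, Add(-114872, 57)) = Mul(9, -114815) = -1033335)
Pow(q, -1) = Pow(-1033335, -1) = Rational(-1, 1033335)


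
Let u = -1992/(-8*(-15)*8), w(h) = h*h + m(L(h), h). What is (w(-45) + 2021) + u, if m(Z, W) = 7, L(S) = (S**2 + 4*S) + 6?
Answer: 162037/40 ≈ 4050.9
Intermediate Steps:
L(S) = 6 + S**2 + 4*S
w(h) = 7 + h**2 (w(h) = h*h + 7 = h**2 + 7 = 7 + h**2)
u = -83/40 (u = -1992/(120*8) = -1992/960 = -1992*1/960 = -83/40 ≈ -2.0750)
(w(-45) + 2021) + u = ((7 + (-45)**2) + 2021) - 83/40 = ((7 + 2025) + 2021) - 83/40 = (2032 + 2021) - 83/40 = 4053 - 83/40 = 162037/40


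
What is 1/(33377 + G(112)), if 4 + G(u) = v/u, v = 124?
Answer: 28/934475 ≈ 2.9963e-5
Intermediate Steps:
G(u) = -4 + 124/u
1/(33377 + G(112)) = 1/(33377 + (-4 + 124/112)) = 1/(33377 + (-4 + 124*(1/112))) = 1/(33377 + (-4 + 31/28)) = 1/(33377 - 81/28) = 1/(934475/28) = 28/934475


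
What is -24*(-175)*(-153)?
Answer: -642600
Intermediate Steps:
-24*(-175)*(-153) = 4200*(-153) = -642600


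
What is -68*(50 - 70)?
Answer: 1360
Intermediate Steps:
-68*(50 - 70) = -68*(-20) = 1360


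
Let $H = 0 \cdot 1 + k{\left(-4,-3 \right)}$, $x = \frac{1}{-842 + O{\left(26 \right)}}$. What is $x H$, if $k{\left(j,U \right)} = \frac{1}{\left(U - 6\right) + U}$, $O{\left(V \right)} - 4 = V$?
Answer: $\frac{1}{9744} \approx 0.00010263$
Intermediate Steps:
$O{\left(V \right)} = 4 + V$
$k{\left(j,U \right)} = \frac{1}{-6 + 2 U}$ ($k{\left(j,U \right)} = \frac{1}{\left(U - 6\right) + U} = \frac{1}{\left(-6 + U\right) + U} = \frac{1}{-6 + 2 U}$)
$x = - \frac{1}{812}$ ($x = \frac{1}{-842 + \left(4 + 26\right)} = \frac{1}{-842 + 30} = \frac{1}{-812} = - \frac{1}{812} \approx -0.0012315$)
$H = - \frac{1}{12}$ ($H = 0 \cdot 1 + \frac{1}{2 \left(-3 - 3\right)} = 0 + \frac{1}{2 \left(-6\right)} = 0 + \frac{1}{2} \left(- \frac{1}{6}\right) = 0 - \frac{1}{12} = - \frac{1}{12} \approx -0.083333$)
$x H = \left(- \frac{1}{812}\right) \left(- \frac{1}{12}\right) = \frac{1}{9744}$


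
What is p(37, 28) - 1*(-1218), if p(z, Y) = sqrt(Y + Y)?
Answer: 1218 + 2*sqrt(14) ≈ 1225.5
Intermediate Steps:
p(z, Y) = sqrt(2)*sqrt(Y) (p(z, Y) = sqrt(2*Y) = sqrt(2)*sqrt(Y))
p(37, 28) - 1*(-1218) = sqrt(2)*sqrt(28) - 1*(-1218) = sqrt(2)*(2*sqrt(7)) + 1218 = 2*sqrt(14) + 1218 = 1218 + 2*sqrt(14)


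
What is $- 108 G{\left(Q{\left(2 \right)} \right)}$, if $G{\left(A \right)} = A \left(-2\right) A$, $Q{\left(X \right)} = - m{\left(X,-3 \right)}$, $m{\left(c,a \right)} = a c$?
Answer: $7776$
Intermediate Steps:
$Q{\left(X \right)} = 3 X$ ($Q{\left(X \right)} = - \left(-3\right) X = 3 X$)
$G{\left(A \right)} = - 2 A^{2}$ ($G{\left(A \right)} = - 2 A A = - 2 A^{2}$)
$- 108 G{\left(Q{\left(2 \right)} \right)} = - 108 \left(- 2 \left(3 \cdot 2\right)^{2}\right) = - 108 \left(- 2 \cdot 6^{2}\right) = - 108 \left(\left(-2\right) 36\right) = \left(-108\right) \left(-72\right) = 7776$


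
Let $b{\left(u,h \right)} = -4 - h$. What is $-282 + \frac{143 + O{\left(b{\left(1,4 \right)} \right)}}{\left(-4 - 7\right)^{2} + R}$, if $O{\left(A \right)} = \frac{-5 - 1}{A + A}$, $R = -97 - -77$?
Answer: $- \frac{226709}{808} \approx -280.58$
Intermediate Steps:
$R = -20$ ($R = -97 + 77 = -20$)
$O{\left(A \right)} = - \frac{3}{A}$ ($O{\left(A \right)} = - \frac{6}{2 A} = - 6 \frac{1}{2 A} = - \frac{3}{A}$)
$-282 + \frac{143 + O{\left(b{\left(1,4 \right)} \right)}}{\left(-4 - 7\right)^{2} + R} = -282 + \frac{143 - \frac{3}{-4 - 4}}{\left(-4 - 7\right)^{2} - 20} = -282 + \frac{143 - \frac{3}{-4 - 4}}{\left(-11\right)^{2} - 20} = -282 + \frac{143 - \frac{3}{-8}}{121 - 20} = -282 + \frac{143 - - \frac{3}{8}}{101} = -282 + \left(143 + \frac{3}{8}\right) \frac{1}{101} = -282 + \frac{1147}{8} \cdot \frac{1}{101} = -282 + \frac{1147}{808} = - \frac{226709}{808}$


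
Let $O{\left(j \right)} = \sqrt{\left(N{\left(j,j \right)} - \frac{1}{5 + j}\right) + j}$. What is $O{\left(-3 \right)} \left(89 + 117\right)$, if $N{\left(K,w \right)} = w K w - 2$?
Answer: $103 i \sqrt{130} \approx 1174.4 i$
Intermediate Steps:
$N{\left(K,w \right)} = -2 + K w^{2}$ ($N{\left(K,w \right)} = K w w - 2 = K w^{2} - 2 = -2 + K w^{2}$)
$O{\left(j \right)} = \sqrt{-2 + j + j^{3} - \frac{1}{5 + j}}$ ($O{\left(j \right)} = \sqrt{\left(\left(-2 + j j^{2}\right) - \frac{1}{5 + j}\right) + j} = \sqrt{\left(\left(-2 + j^{3}\right) - \frac{1}{5 + j}\right) + j} = \sqrt{\left(-2 + j^{3} - \frac{1}{5 + j}\right) + j} = \sqrt{-2 + j + j^{3} - \frac{1}{5 + j}}$)
$O{\left(-3 \right)} \left(89 + 117\right) = \sqrt{\frac{-1 - 3 \left(5 - 3\right) + \left(-2 + \left(-3\right)^{3}\right) \left(5 - 3\right)}{5 - 3}} \left(89 + 117\right) = \sqrt{\frac{-1 - 6 + \left(-2 - 27\right) 2}{2}} \cdot 206 = \sqrt{\frac{-1 - 6 - 58}{2}} \cdot 206 = \sqrt{\frac{1}{2} \left(-65\right)} 206 = \sqrt{- \frac{65}{2}} \cdot 206 = \frac{i \sqrt{130}}{2} \cdot 206 = 103 i \sqrt{130}$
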